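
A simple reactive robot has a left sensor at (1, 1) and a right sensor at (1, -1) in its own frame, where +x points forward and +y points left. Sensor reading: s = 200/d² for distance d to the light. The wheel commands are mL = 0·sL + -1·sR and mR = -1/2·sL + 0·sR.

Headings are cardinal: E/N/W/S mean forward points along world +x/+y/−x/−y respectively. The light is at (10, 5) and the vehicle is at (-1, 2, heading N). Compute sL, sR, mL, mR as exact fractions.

left sensor world pos  = (-2, 3); dL² = 148
right sensor world pos = (0, 3); dR² = 104
sL = 200/148 = 50/37
sR = 200/104 = 25/13
mL = 0·sL + -1·sR = -25/13
mR = -1/2·sL + 0·sR = -25/37

50/37 25/13 -25/13 -25/37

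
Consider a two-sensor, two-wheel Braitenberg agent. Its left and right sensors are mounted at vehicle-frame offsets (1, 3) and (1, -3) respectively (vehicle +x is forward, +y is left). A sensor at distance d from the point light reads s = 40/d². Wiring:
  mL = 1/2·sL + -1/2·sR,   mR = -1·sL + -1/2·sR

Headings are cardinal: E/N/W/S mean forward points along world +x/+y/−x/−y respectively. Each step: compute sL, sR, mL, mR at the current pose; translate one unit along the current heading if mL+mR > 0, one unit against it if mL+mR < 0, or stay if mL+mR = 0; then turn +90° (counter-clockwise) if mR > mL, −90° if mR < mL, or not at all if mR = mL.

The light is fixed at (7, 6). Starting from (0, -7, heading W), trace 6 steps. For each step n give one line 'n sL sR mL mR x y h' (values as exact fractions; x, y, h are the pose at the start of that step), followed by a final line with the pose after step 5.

n=0: pose=(0,-7,W); sL=1/8, sR=10/41; mL=-39/656, mR=-81/328; mL+mR=-201/656 → advance -1; mR−mL=-3/16 → turn -1·90°
n=1: pose=(1,-7,N); sL=8/45, sR=40/153; mL=-32/765, mR=-236/765; mL+mR=-268/765 → advance -1; mR−mL=-4/15 → turn -1·90°
n=2: pose=(1,-8,E); sL=20/73, sR=20/157; mL=840/11461, mR=-3870/11461; mL+mR=-3030/11461 → advance -1; mR−mL=-30/73 → turn -1·90°
n=3: pose=(0,-8,S); sL=40/241, sR=8/65; mL=336/15665, mR=-3564/15665; mL+mR=-3228/15665 → advance -1; mR−mL=-60/241 → turn -1·90°
n=4: pose=(0,-7,W); sL=1/8, sR=10/41; mL=-39/656, mR=-81/328; mL+mR=-201/656 → advance -1; mR−mL=-3/16 → turn -1·90°
n=5: pose=(1,-7,N); sL=8/45, sR=40/153; mL=-32/765, mR=-236/765; mL+mR=-268/765 → advance -1; mR−mL=-4/15 → turn -1·90°

0 1/8 10/41 -39/656 -81/328 0 -7 W
1 8/45 40/153 -32/765 -236/765 1 -7 N
2 20/73 20/157 840/11461 -3870/11461 1 -8 E
3 40/241 8/65 336/15665 -3564/15665 0 -8 S
4 1/8 10/41 -39/656 -81/328 0 -7 W
5 8/45 40/153 -32/765 -236/765 1 -7 N
final 1 -8 E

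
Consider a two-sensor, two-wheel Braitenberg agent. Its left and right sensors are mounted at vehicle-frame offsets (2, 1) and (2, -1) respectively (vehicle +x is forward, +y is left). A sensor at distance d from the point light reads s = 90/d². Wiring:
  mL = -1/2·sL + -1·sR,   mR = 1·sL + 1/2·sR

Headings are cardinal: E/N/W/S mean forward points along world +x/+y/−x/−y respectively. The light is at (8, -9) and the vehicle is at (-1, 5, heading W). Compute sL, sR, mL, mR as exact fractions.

left sensor world pos  = (-3, 4); dL² = 290
right sensor world pos = (-3, 6); dR² = 346
sL = 90/290 = 9/29
sR = 90/346 = 45/173
mL = -1/2·sL + -1·sR = -4167/10034
mR = 1·sL + 1/2·sR = 4419/10034

9/29 45/173 -4167/10034 4419/10034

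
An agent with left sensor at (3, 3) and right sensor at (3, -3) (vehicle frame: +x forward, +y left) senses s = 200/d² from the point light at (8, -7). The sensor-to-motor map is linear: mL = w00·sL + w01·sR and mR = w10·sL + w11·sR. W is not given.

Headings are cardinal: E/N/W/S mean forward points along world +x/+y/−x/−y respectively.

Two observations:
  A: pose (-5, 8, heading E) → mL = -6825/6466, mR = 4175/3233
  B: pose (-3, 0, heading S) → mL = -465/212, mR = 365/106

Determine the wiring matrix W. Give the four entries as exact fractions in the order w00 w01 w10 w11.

-1/2 -1 1 1

obs A: pose=(-5,8,E) → sL=25/53, sR=50/61, mL=-6825/6466, mR=4175/3233
obs B: pose=(-3,0,S) → sL=5/2, sR=50/53, mL=-465/212, mR=365/106
sensor matrix S = [[25/53, 50/61], [5/2, 50/53]]; det S = -274875/171349
solve [mL_A; mL_B] = S·[w00; w01] and [mR_A; mR_B] = S·[w10; w11]:
  w00 = -1/2, w01 = -1, w10 = 1, w11 = 1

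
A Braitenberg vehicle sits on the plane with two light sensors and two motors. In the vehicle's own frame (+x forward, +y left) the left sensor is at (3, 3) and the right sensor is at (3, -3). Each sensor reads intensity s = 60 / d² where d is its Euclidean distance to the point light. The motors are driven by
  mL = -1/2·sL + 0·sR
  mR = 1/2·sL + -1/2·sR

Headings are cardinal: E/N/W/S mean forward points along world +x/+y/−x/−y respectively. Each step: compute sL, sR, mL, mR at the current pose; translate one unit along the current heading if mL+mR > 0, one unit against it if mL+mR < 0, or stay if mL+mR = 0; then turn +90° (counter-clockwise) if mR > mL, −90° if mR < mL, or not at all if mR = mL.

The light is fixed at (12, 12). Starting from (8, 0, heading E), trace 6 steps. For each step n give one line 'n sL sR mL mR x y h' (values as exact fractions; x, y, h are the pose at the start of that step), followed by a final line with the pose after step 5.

n=0: pose=(8,0,E); sL=30/41, sR=30/113; mL=-15/41, mR=1080/4633; mL+mR=-15/113 → advance -1; mR−mL=2775/4633 → turn +1·90°
n=1: pose=(7,0,N); sL=12/29, sR=12/17; mL=-6/29, mR=-72/493; mL+mR=-6/17 → advance -1; mR−mL=30/493 → turn +1·90°
n=2: pose=(7,-1,W); sL=3/16, sR=15/41; mL=-3/32, mR=-117/1312; mL+mR=-15/82 → advance -1; mR−mL=3/656 → turn +1·90°
n=3: pose=(8,-1,S); sL=60/257, sR=12/61; mL=-30/257, mR=288/15677; mL+mR=-6/61 → advance -1; mR−mL=2118/15677 → turn +1·90°
n=4: pose=(8,0,E); sL=30/41, sR=30/113; mL=-15/41, mR=1080/4633; mL+mR=-15/113 → advance -1; mR−mL=2775/4633 → turn +1·90°
n=5: pose=(7,0,N); sL=12/29, sR=12/17; mL=-6/29, mR=-72/493; mL+mR=-6/17 → advance -1; mR−mL=30/493 → turn +1·90°

0 30/41 30/113 -15/41 1080/4633 8 0 E
1 12/29 12/17 -6/29 -72/493 7 0 N
2 3/16 15/41 -3/32 -117/1312 7 -1 W
3 60/257 12/61 -30/257 288/15677 8 -1 S
4 30/41 30/113 -15/41 1080/4633 8 0 E
5 12/29 12/17 -6/29 -72/493 7 0 N
final 7 -1 W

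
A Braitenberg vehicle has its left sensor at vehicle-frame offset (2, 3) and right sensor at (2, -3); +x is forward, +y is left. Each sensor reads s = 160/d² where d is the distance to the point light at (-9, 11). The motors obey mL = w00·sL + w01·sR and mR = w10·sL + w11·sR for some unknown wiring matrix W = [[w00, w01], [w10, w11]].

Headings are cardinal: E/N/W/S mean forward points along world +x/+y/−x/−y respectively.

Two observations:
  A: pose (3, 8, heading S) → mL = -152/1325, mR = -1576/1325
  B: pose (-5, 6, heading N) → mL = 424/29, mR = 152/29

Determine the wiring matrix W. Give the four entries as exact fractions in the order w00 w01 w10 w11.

1 -1/2 1/2 -1

obs A: pose=(3,8,S) → sL=16/25, sR=80/53, mL=-152/1325, mR=-1576/1325
obs B: pose=(-5,6,N) → sL=16, sR=80/29, mL=424/29, mR=152/29
sensor matrix S = [[16/25, 80/53], [16, 80/29]]; det S = -172032/7685
solve [mL_A; mL_B] = S·[w00; w01] and [mR_A; mR_B] = S·[w10; w11]:
  w00 = 1, w01 = -1/2, w10 = 1/2, w11 = -1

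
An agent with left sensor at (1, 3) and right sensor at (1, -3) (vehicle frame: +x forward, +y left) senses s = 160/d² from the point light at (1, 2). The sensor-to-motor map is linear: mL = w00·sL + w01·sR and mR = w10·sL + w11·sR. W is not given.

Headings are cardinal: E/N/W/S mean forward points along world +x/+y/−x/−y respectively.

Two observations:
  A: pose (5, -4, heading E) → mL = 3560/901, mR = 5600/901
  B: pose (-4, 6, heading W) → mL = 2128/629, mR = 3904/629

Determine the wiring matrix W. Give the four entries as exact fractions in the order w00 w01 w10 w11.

obs A: pose=(5,-4,E) → sL=80/17, sR=80/53, mL=3560/901, mR=5600/901
obs B: pose=(-4,6,W) → sL=160/37, sR=32/17, mL=2128/629, mR=3904/629
sensor matrix S = [[80/17, 80/53], [160/37, 32/17]]; det S = 1320960/566729
solve [mL_A; mL_B] = S·[w00; w01] and [mR_A; mR_B] = S·[w10; w11]:
  w00 = 1, w01 = -1/2, w10 = 1, w11 = 1

1 -1/2 1 1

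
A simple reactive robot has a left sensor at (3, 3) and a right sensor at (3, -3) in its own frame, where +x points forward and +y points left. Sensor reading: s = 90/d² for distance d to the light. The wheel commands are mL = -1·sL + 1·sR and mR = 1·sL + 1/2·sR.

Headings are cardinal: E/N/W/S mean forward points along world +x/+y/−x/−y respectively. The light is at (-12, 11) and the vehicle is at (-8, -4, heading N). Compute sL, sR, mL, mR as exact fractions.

left sensor world pos  = (-11, -1); dL² = 145
right sensor world pos = (-5, -1); dR² = 193
sL = 90/145 = 18/29
sR = 90/193 = 90/193
mL = -1·sL + 1·sR = -864/5597
mR = 1·sL + 1/2·sR = 4779/5597

18/29 90/193 -864/5597 4779/5597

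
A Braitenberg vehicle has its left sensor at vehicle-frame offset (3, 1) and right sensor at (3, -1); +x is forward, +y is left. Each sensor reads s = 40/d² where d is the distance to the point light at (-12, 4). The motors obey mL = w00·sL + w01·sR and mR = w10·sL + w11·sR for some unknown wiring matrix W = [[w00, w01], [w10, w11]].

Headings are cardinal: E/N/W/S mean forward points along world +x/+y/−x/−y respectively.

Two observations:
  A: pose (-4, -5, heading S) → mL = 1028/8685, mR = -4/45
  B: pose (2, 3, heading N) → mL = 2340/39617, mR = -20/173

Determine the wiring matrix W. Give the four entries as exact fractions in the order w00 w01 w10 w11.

obs A: pose=(-4,-5,S) → sL=8/45, sR=40/193, mL=1028/8685, mR=-4/45
obs B: pose=(2,3,N) → sL=40/173, sR=40/229, mL=2340/39617, mR=-20/173
sensor matrix S = [[8/45, 40/193], [40/173, 40/229]]; det S = -1160704/68814729
solve [mL_A; mL_B] = S·[w00; w01] and [mR_A; mR_B] = S·[w10; w11]:
  w00 = -1/2, w01 = 1, w10 = -1/2, w11 = 0

-1/2 1 -1/2 0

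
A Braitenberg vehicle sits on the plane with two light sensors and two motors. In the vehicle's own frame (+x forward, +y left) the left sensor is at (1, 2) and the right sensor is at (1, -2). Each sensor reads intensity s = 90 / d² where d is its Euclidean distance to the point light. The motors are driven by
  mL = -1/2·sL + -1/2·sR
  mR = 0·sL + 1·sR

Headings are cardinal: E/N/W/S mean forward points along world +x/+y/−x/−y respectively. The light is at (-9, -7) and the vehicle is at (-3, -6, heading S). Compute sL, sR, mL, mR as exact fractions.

left sensor world pos  = (-1, -7); dL² = 64
right sensor world pos = (-5, -7); dR² = 16
sL = 90/64 = 45/32
sR = 90/16 = 45/8
mL = -1/2·sL + -1/2·sR = -225/64
mR = 0·sL + 1·sR = 45/8

45/32 45/8 -225/64 45/8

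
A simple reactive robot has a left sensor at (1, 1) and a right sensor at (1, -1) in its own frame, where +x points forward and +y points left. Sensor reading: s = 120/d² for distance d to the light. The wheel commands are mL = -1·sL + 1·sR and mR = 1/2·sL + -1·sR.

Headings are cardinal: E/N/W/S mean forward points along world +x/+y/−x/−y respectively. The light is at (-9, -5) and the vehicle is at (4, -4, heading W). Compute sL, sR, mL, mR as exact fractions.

5/6 30/37 -5/222 -175/444

left sensor world pos  = (3, -5); dL² = 144
right sensor world pos = (3, -3); dR² = 148
sL = 120/144 = 5/6
sR = 120/148 = 30/37
mL = -1·sL + 1·sR = -5/222
mR = 1/2·sL + -1·sR = -175/444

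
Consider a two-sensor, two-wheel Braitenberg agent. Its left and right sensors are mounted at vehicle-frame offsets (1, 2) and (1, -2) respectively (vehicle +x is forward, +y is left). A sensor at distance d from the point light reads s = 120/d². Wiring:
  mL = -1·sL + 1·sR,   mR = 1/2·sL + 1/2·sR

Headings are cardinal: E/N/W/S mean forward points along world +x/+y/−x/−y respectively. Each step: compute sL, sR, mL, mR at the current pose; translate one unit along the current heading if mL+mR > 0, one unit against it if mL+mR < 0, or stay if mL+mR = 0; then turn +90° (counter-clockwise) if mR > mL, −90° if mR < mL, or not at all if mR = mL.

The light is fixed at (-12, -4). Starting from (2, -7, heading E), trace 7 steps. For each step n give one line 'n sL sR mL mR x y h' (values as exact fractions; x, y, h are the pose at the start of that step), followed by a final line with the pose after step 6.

n=0: pose=(2,-7,E); sL=60/113, sR=12/25; mL=-144/2825, mR=1428/2825; mL+mR=1284/2825 → advance +1; mR−mL=1572/2825 → turn +1·90°
n=1: pose=(3,-7,N); sL=120/173, sR=120/293; mL=-14400/50689, mR=27960/50689; mL+mR=13560/50689 → advance +1; mR−mL=42360/50689 → turn +1·90°
n=2: pose=(3,-6,W); sL=30/53, sR=30/49; mL=120/2597, mR=1530/2597; mL+mR=1650/2597 → advance +1; mR−mL=1410/2597 → turn +1·90°
n=3: pose=(2,-6,S); sL=24/53, sR=40/51; mL=896/2703, mR=1672/2703; mL+mR=856/901 → advance +1; mR−mL=776/2703 → turn +1·90°
n=4: pose=(2,-7,E); sL=60/113, sR=12/25; mL=-144/2825, mR=1428/2825; mL+mR=1284/2825 → advance +1; mR−mL=1572/2825 → turn +1·90°
n=5: pose=(3,-7,N); sL=120/173, sR=120/293; mL=-14400/50689, mR=27960/50689; mL+mR=13560/50689 → advance +1; mR−mL=42360/50689 → turn +1·90°
n=6: pose=(3,-6,W); sL=30/53, sR=30/49; mL=120/2597, mR=1530/2597; mL+mR=1650/2597 → advance +1; mR−mL=1410/2597 → turn +1·90°

0 60/113 12/25 -144/2825 1428/2825 2 -7 E
1 120/173 120/293 -14400/50689 27960/50689 3 -7 N
2 30/53 30/49 120/2597 1530/2597 3 -6 W
3 24/53 40/51 896/2703 1672/2703 2 -6 S
4 60/113 12/25 -144/2825 1428/2825 2 -7 E
5 120/173 120/293 -14400/50689 27960/50689 3 -7 N
6 30/53 30/49 120/2597 1530/2597 3 -6 W
final 2 -6 S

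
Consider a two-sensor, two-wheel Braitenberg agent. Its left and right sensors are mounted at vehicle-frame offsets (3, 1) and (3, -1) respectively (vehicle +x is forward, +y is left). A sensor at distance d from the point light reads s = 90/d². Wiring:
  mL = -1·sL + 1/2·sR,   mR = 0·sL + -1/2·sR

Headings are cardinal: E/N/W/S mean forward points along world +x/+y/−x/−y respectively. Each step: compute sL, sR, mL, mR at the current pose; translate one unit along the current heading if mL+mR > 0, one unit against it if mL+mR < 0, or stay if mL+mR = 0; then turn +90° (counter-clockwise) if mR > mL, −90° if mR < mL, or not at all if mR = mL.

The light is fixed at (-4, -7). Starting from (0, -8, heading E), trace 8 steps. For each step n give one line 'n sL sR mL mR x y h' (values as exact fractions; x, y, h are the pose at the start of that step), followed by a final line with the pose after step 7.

n=0: pose=(0,-8,E); sL=90/49, sR=90/53; mL=-2565/2597, mR=-45/53; mL+mR=-90/49 → advance -1; mR−mL=360/2597 → turn +1·90°
n=1: pose=(-1,-8,N); sL=45/4, sR=9/2; mL=-9, mR=-9/4; mL+mR=-45/4 → advance -1; mR−mL=27/4 → turn +1·90°
n=2: pose=(-1,-9,W); sL=10, sR=90; mL=35, mR=-45; mL+mR=-10 → advance -1; mR−mL=-80 → turn -1·90°
n=3: pose=(0,-9,N); sL=9, sR=45/13; mL=-189/26, mR=-45/26; mL+mR=-9 → advance -1; mR−mL=72/13 → turn +1·90°
n=4: pose=(0,-10,W); sL=90/17, sR=18; mL=63/17, mR=-9; mL+mR=-90/17 → advance -1; mR−mL=-216/17 → turn -1·90°
n=5: pose=(1,-10,N); sL=45/8, sR=5/2; mL=-35/8, mR=-5/4; mL+mR=-45/8 → advance -1; mR−mL=25/8 → turn +1·90°
n=6: pose=(1,-11,W); sL=90/29, sR=90/13; mL=135/377, mR=-45/13; mL+mR=-90/29 → advance -1; mR−mL=-1440/377 → turn -1·90°
n=7: pose=(2,-11,N); sL=45/13, sR=9/5; mL=-333/130, mR=-9/10; mL+mR=-45/13 → advance -1; mR−mL=108/65 → turn +1·90°

0 90/49 90/53 -2565/2597 -45/53 0 -8 E
1 45/4 9/2 -9 -9/4 -1 -8 N
2 10 90 35 -45 -1 -9 W
3 9 45/13 -189/26 -45/26 0 -9 N
4 90/17 18 63/17 -9 0 -10 W
5 45/8 5/2 -35/8 -5/4 1 -10 N
6 90/29 90/13 135/377 -45/13 1 -11 W
7 45/13 9/5 -333/130 -9/10 2 -11 N
final 2 -12 W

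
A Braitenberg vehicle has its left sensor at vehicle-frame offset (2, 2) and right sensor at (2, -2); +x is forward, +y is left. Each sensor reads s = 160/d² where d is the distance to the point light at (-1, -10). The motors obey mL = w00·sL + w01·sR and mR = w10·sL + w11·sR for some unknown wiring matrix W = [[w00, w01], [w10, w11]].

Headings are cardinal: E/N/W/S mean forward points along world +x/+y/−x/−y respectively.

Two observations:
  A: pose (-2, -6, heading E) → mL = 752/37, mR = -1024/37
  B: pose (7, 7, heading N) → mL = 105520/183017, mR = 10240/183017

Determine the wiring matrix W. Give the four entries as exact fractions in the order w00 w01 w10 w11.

obs A: pose=(-2,-6,E) → sL=160/37, sR=32, mL=752/37, mR=-1024/37
obs B: pose=(7,7,N) → sL=160/397, sR=160/461, mL=105520/183017, mR=10240/183017
sensor matrix S = [[160/37, 32], [160/397, 160/461]]; det S = -77168640/6771629
solve [mL_A; mL_B] = S·[w00; w01] and [mR_A; mR_B] = S·[w10; w11]:
  w00 = 1, w01 = 1/2, w10 = 1, w11 = -1

1 1/2 1 -1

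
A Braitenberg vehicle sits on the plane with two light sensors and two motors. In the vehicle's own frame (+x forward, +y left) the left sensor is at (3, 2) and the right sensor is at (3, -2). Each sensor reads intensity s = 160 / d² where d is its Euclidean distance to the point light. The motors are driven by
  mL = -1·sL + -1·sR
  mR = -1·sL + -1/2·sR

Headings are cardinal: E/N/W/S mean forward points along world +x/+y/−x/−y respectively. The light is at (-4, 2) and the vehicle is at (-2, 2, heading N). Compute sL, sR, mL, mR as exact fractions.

160/9 32/5 -1088/45 -944/45

left sensor world pos  = (-4, 5); dL² = 9
right sensor world pos = (0, 5); dR² = 25
sL = 160/9 = 160/9
sR = 160/25 = 32/5
mL = -1·sL + -1·sR = -1088/45
mR = -1·sL + -1/2·sR = -944/45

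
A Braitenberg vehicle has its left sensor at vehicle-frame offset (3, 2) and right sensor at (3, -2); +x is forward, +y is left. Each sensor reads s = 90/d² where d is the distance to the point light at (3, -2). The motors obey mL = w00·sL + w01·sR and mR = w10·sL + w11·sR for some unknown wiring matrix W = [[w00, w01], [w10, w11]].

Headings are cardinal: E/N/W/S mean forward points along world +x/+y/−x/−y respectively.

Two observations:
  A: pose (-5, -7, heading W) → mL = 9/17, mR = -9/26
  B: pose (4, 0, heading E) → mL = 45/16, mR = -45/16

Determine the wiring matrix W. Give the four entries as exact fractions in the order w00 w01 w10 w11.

obs A: pose=(-5,-7,W) → sL=9/17, sR=9/13, mL=9/17, mR=-9/26
obs B: pose=(4,0,E) → sL=45/16, sR=45/8, mL=45/16, mR=-45/16
sensor matrix S = [[9/17, 9/13], [45/16, 45/8]]; det S = 3645/3536
solve [mL_A; mL_B] = S·[w00; w01] and [mR_A; mR_B] = S·[w10; w11]:
  w00 = 1, w01 = 0, w10 = 0, w11 = -1/2

1 0 0 -1/2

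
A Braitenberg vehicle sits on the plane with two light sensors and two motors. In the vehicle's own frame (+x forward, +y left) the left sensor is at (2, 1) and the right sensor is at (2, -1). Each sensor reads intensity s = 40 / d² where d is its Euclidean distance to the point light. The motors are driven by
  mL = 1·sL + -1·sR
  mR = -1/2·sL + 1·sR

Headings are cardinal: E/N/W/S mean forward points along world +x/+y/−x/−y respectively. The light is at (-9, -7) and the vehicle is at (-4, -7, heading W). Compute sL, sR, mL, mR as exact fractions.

left sensor world pos  = (-6, -8); dL² = 10
right sensor world pos = (-6, -6); dR² = 10
sL = 40/10 = 4
sR = 40/10 = 4
mL = 1·sL + -1·sR = 0
mR = -1/2·sL + 1·sR = 2

4 4 0 2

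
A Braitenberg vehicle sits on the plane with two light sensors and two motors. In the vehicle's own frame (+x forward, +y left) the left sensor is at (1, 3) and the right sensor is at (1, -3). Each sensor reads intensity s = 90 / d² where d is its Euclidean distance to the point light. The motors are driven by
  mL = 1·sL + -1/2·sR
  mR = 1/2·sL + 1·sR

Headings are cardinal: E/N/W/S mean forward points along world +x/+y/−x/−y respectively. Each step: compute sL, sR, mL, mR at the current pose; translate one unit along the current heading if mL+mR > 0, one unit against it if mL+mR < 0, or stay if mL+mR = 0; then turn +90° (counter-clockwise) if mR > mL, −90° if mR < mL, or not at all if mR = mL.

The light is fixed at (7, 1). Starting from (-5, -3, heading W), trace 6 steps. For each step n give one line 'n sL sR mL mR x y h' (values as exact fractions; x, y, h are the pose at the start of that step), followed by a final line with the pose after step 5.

n=0: pose=(-5,-3,W); sL=45/109, sR=9/17; mL=549/3706, mR=2727/3706; mL+mR=1638/1853 → advance +1; mR−mL=1089/1853 → turn +1·90°
n=1: pose=(-6,-3,S); sL=18/25, sR=90/281; mL=3933/7025, mR=4779/7025; mL+mR=8712/7025 → advance +1; mR−mL=846/7025 → turn +1·90°
n=2: pose=(-6,-4,E); sL=45/74, sR=45/104; mL=3015/7696, mR=2835/3848; mL+mR=8685/7696 → advance +1; mR−mL=2655/7696 → turn +1·90°
n=3: pose=(-5,-4,N); sL=90/241, sR=90/97; mL=-2115/23377, mR=26055/23377; mL+mR=23940/23377 → advance +1; mR−mL=28170/23377 → turn +1·90°
n=4: pose=(-5,-3,W); sL=45/109, sR=9/17; mL=549/3706, mR=2727/3706; mL+mR=1638/1853 → advance +1; mR−mL=1089/1853 → turn +1·90°
n=5: pose=(-6,-3,S); sL=18/25, sR=90/281; mL=3933/7025, mR=4779/7025; mL+mR=8712/7025 → advance +1; mR−mL=846/7025 → turn +1·90°

0 45/109 9/17 549/3706 2727/3706 -5 -3 W
1 18/25 90/281 3933/7025 4779/7025 -6 -3 S
2 45/74 45/104 3015/7696 2835/3848 -6 -4 E
3 90/241 90/97 -2115/23377 26055/23377 -5 -4 N
4 45/109 9/17 549/3706 2727/3706 -5 -3 W
5 18/25 90/281 3933/7025 4779/7025 -6 -3 S
final -6 -4 E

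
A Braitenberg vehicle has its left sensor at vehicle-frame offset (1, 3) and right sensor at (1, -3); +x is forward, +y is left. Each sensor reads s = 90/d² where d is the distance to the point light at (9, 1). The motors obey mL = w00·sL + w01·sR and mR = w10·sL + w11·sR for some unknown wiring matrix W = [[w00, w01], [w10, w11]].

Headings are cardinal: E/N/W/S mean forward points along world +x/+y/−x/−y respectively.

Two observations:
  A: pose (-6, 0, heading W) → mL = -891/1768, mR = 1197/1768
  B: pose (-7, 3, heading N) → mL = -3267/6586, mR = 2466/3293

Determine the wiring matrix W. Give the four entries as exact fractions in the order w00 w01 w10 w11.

-1 -1/2 1 1

obs A: pose=(-6,0,W) → sL=45/136, sR=9/26, mL=-891/1768, mR=1197/1768
obs B: pose=(-7,3,N) → sL=9/37, sR=45/89, mL=-3267/6586, mR=2466/3293
sensor matrix S = [[45/136, 9/26], [9/37, 45/89]]; det S = 483813/5822024
solve [mL_A; mL_B] = S·[w00; w01] and [mR_A; mR_B] = S·[w10; w11]:
  w00 = -1, w01 = -1/2, w10 = 1, w11 = 1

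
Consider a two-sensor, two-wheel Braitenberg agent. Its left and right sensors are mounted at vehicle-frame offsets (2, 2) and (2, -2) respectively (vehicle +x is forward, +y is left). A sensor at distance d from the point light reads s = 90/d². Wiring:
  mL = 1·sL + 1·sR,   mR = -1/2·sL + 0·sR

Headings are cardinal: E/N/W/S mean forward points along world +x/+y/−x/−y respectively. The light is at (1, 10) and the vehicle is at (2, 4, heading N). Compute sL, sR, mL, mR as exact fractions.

left sensor world pos  = (0, 6); dL² = 17
right sensor world pos = (4, 6); dR² = 25
sL = 90/17 = 90/17
sR = 90/25 = 18/5
mL = 1·sL + 1·sR = 756/85
mR = -1/2·sL + 0·sR = -45/17

90/17 18/5 756/85 -45/17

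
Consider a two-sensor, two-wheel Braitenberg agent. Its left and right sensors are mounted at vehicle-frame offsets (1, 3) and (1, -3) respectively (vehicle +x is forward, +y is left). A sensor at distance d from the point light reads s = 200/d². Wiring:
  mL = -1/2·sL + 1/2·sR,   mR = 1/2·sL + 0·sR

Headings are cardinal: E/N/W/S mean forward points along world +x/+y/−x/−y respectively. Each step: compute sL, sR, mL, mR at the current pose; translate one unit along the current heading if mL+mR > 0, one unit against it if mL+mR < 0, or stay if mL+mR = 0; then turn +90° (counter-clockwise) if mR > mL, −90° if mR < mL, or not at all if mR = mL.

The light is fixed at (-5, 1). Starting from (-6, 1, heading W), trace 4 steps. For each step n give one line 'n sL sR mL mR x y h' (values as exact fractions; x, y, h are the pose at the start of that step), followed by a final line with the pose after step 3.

0 200/13 200/13 0 100/13 -6 1 W
1 100 100/13 -600/13 50 -7 1 S
2 40 200/17 -240/17 20 -7 0 E
3 25/2 50 75/4 25/4 -6 0 N
final -6 1 E

n=0: pose=(-6,1,W); sL=200/13, sR=200/13; mL=0, mR=100/13; mL+mR=100/13 → advance +1; mR−mL=100/13 → turn +1·90°
n=1: pose=(-7,1,S); sL=100, sR=100/13; mL=-600/13, mR=50; mL+mR=50/13 → advance +1; mR−mL=1250/13 → turn +1·90°
n=2: pose=(-7,0,E); sL=40, sR=200/17; mL=-240/17, mR=20; mL+mR=100/17 → advance +1; mR−mL=580/17 → turn +1·90°
n=3: pose=(-6,0,N); sL=25/2, sR=50; mL=75/4, mR=25/4; mL+mR=25 → advance +1; mR−mL=-25/2 → turn -1·90°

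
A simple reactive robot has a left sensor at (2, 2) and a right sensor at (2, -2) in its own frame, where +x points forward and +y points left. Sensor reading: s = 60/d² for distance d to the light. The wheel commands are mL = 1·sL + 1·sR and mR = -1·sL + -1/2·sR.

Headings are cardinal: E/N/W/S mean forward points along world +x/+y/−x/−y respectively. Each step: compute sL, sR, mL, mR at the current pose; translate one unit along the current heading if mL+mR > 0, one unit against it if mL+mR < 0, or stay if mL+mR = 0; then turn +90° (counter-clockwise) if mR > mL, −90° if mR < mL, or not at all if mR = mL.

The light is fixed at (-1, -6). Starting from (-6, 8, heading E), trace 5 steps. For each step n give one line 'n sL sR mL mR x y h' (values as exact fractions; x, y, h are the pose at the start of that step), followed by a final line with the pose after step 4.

0 12/53 20/51 1672/2703 -1142/2703 -6 8 E
1 15/37 1/3 82/111 -127/222 -5 8 S
2 60/157 20/87 8360/13659 -6790/13659 -5 7 W
3 30/137 10/39 2540/5343 -1855/5343 -6 7 N
4 12/53 20/51 1672/2703 -1142/2703 -6 8 E
final -5 8 S

n=0: pose=(-6,8,E); sL=12/53, sR=20/51; mL=1672/2703, mR=-1142/2703; mL+mR=10/51 → advance +1; mR−mL=-938/901 → turn -1·90°
n=1: pose=(-5,8,S); sL=15/37, sR=1/3; mL=82/111, mR=-127/222; mL+mR=1/6 → advance +1; mR−mL=-97/74 → turn -1·90°
n=2: pose=(-5,7,W); sL=60/157, sR=20/87; mL=8360/13659, mR=-6790/13659; mL+mR=10/87 → advance +1; mR−mL=-5050/4553 → turn -1·90°
n=3: pose=(-6,7,N); sL=30/137, sR=10/39; mL=2540/5343, mR=-1855/5343; mL+mR=5/39 → advance +1; mR−mL=-1465/1781 → turn -1·90°
n=4: pose=(-6,8,E); sL=12/53, sR=20/51; mL=1672/2703, mR=-1142/2703; mL+mR=10/51 → advance +1; mR−mL=-938/901 → turn -1·90°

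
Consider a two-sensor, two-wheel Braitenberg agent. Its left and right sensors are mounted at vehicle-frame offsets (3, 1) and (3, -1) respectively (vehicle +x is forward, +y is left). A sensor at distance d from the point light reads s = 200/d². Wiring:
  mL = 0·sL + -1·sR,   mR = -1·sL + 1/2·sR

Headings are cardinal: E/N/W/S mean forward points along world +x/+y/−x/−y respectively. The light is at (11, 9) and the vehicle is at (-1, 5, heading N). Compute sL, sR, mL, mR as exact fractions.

left sensor world pos  = (-2, 8); dL² = 170
right sensor world pos = (0, 8); dR² = 122
sL = 200/170 = 20/17
sR = 200/122 = 100/61
mL = 0·sL + -1·sR = -100/61
mR = -1·sL + 1/2·sR = -370/1037

20/17 100/61 -100/61 -370/1037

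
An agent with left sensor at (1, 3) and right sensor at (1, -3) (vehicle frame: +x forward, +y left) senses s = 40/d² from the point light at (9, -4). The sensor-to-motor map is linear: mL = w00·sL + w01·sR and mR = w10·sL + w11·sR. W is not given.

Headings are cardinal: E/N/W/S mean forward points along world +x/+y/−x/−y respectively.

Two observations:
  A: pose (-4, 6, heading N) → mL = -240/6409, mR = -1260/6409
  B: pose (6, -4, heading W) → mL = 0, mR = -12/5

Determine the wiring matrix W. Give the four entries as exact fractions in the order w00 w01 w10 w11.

1/2 -1/2 -1 -1/2

obs A: pose=(-4,6,N) → sL=40/377, sR=40/221, mL=-240/6409, mR=-1260/6409
obs B: pose=(6,-4,W) → sL=8/5, sR=8/5, mL=0, mR=-12/5
sensor matrix S = [[40/377, 40/221], [8/5, 8/5]]; det S = -768/6409
solve [mL_A; mL_B] = S·[w00; w01] and [mR_A; mR_B] = S·[w10; w11]:
  w00 = 1/2, w01 = -1/2, w10 = -1, w11 = -1/2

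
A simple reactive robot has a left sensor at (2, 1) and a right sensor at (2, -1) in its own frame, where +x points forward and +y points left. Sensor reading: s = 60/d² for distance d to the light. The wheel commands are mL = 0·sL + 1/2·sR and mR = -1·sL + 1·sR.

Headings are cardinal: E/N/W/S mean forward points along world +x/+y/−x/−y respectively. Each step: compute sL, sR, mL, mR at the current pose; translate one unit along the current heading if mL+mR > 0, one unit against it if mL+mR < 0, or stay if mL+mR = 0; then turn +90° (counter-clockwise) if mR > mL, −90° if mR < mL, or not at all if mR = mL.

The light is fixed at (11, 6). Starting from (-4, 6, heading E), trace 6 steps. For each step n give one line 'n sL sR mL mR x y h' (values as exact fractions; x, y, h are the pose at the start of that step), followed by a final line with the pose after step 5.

n=0: pose=(-4,6,E); sL=6/17, sR=6/17; mL=3/17, mR=0; mL+mR=3/17 → advance +1; mR−mL=-3/17 → turn -1·90°
n=1: pose=(-3,6,S); sL=60/173, sR=60/229; mL=30/229, mR=-3360/39617; mL+mR=1830/39617 → advance +1; mR−mL=-8550/39617 → turn -1·90°
n=2: pose=(-3,5,W); sL=3/13, sR=15/64; mL=15/128, mR=3/832; mL+mR=201/1664 → advance +1; mR−mL=-189/1664 → turn -1·90°
n=3: pose=(-4,5,N); sL=60/257, sR=60/197; mL=30/197, mR=3600/50629; mL+mR=11310/50629 → advance +1; mR−mL=-4110/50629 → turn -1·90°
n=4: pose=(-4,6,E); sL=6/17, sR=6/17; mL=3/17, mR=0; mL+mR=3/17 → advance +1; mR−mL=-3/17 → turn -1·90°
n=5: pose=(-3,6,S); sL=60/173, sR=60/229; mL=30/229, mR=-3360/39617; mL+mR=1830/39617 → advance +1; mR−mL=-8550/39617 → turn -1·90°

0 6/17 6/17 3/17 0 -4 6 E
1 60/173 60/229 30/229 -3360/39617 -3 6 S
2 3/13 15/64 15/128 3/832 -3 5 W
3 60/257 60/197 30/197 3600/50629 -4 5 N
4 6/17 6/17 3/17 0 -4 6 E
5 60/173 60/229 30/229 -3360/39617 -3 6 S
final -3 5 W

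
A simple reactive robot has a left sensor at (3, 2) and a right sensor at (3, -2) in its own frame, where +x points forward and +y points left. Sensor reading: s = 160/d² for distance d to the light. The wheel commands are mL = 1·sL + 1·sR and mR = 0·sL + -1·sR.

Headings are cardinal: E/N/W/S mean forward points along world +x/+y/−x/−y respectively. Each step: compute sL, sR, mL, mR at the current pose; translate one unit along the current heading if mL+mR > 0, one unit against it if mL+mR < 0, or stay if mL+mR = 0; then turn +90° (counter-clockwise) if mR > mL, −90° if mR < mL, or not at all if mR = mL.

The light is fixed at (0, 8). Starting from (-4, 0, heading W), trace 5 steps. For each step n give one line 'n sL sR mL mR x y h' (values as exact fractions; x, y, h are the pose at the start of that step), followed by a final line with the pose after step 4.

0 160/149 32/17 7488/2533 -32/17 -4 0 W
1 80/37 80/17 4320/629 -80/17 -5 0 N
2 160/29 32/17 3648/493 -32/17 -5 1 E
3 20/13 20/17 600/221 -20/17 -4 1 S
4 160/149 32/17 7488/2533 -32/17 -4 0 W
final -5 0 N

n=0: pose=(-4,0,W); sL=160/149, sR=32/17; mL=7488/2533, mR=-32/17; mL+mR=160/149 → advance +1; mR−mL=-12256/2533 → turn -1·90°
n=1: pose=(-5,0,N); sL=80/37, sR=80/17; mL=4320/629, mR=-80/17; mL+mR=80/37 → advance +1; mR−mL=-7280/629 → turn -1·90°
n=2: pose=(-5,1,E); sL=160/29, sR=32/17; mL=3648/493, mR=-32/17; mL+mR=160/29 → advance +1; mR−mL=-4576/493 → turn -1·90°
n=3: pose=(-4,1,S); sL=20/13, sR=20/17; mL=600/221, mR=-20/17; mL+mR=20/13 → advance +1; mR−mL=-860/221 → turn -1·90°
n=4: pose=(-4,0,W); sL=160/149, sR=32/17; mL=7488/2533, mR=-32/17; mL+mR=160/149 → advance +1; mR−mL=-12256/2533 → turn -1·90°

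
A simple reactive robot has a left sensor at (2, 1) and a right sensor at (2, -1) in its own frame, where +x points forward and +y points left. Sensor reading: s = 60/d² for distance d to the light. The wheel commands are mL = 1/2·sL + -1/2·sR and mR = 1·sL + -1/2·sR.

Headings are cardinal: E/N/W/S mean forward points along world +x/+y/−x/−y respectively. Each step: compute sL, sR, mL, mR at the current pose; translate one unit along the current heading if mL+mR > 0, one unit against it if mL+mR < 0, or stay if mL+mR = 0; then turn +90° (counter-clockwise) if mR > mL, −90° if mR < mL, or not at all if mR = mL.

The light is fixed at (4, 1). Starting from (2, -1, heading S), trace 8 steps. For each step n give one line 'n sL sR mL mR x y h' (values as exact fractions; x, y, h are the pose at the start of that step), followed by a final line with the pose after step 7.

0 60/17 12/5 48/85 198/85 2 -1 S
1 15 15/4 45/8 105/8 2 -2 E
2 12 60 -24 -18 3 -2 N
3 30/17 10/3 -40/51 5/51 3 -3 W
4 60/37 60/37 0 30/37 4 -3 S
5 3 3/2 3/4 9/4 4 -4 E
6 20/3 60/13 40/39 170/39 5 -4 N
7 30/13 6 -24/13 -9/13 5 -3 W
final 6 -3 S

n=0: pose=(2,-1,S); sL=60/17, sR=12/5; mL=48/85, mR=198/85; mL+mR=246/85 → advance +1; mR−mL=30/17 → turn +1·90°
n=1: pose=(2,-2,E); sL=15, sR=15/4; mL=45/8, mR=105/8; mL+mR=75/4 → advance +1; mR−mL=15/2 → turn +1·90°
n=2: pose=(3,-2,N); sL=12, sR=60; mL=-24, mR=-18; mL+mR=-42 → advance -1; mR−mL=6 → turn +1·90°
n=3: pose=(3,-3,W); sL=30/17, sR=10/3; mL=-40/51, mR=5/51; mL+mR=-35/51 → advance -1; mR−mL=15/17 → turn +1·90°
n=4: pose=(4,-3,S); sL=60/37, sR=60/37; mL=0, mR=30/37; mL+mR=30/37 → advance +1; mR−mL=30/37 → turn +1·90°
n=5: pose=(4,-4,E); sL=3, sR=3/2; mL=3/4, mR=9/4; mL+mR=3 → advance +1; mR−mL=3/2 → turn +1·90°
n=6: pose=(5,-4,N); sL=20/3, sR=60/13; mL=40/39, mR=170/39; mL+mR=70/13 → advance +1; mR−mL=10/3 → turn +1·90°
n=7: pose=(5,-3,W); sL=30/13, sR=6; mL=-24/13, mR=-9/13; mL+mR=-33/13 → advance -1; mR−mL=15/13 → turn +1·90°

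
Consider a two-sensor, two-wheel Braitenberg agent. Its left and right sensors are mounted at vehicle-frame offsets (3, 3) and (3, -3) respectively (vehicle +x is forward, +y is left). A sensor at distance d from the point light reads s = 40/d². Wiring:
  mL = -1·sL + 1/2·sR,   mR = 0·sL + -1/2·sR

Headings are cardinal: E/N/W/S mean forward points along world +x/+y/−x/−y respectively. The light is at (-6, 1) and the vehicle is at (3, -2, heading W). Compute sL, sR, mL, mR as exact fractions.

left sensor world pos  = (0, -5); dL² = 72
right sensor world pos = (0, 1); dR² = 36
sL = 40/72 = 5/9
sR = 40/36 = 10/9
mL = -1·sL + 1/2·sR = 0
mR = 0·sL + -1/2·sR = -5/9

5/9 10/9 0 -5/9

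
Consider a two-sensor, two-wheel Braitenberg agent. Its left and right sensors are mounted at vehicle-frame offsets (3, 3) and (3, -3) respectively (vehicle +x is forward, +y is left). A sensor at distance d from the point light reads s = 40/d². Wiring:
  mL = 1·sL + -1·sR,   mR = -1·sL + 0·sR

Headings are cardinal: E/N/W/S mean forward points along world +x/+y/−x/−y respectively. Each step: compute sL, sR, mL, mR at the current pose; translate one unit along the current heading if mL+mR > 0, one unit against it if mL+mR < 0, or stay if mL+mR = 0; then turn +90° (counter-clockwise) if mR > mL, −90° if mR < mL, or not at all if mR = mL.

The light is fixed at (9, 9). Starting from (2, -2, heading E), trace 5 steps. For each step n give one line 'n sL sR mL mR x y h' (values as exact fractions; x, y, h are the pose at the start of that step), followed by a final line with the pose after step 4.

n=0: pose=(2,-2,E); sL=1/2, sR=10/53; mL=33/106, mR=-1/2; mL+mR=-10/53 → advance -1; mR−mL=-43/53 → turn -1·90°
n=1: pose=(1,-2,S); sL=40/221, sR=40/317; mL=3840/70057, mR=-40/221; mL+mR=-40/317 → advance -1; mR−mL=-16520/70057 → turn -1·90°
n=2: pose=(1,-1,W); sL=4/29, sR=4/17; mL=-48/493, mR=-4/29; mL+mR=-4/17 → advance -1; mR−mL=-20/493 → turn -1·90°
n=3: pose=(2,-1,N); sL=40/149, sR=8/13; mL=-672/1937, mR=-40/149; mL+mR=-8/13 → advance -1; mR−mL=152/1937 → turn +1·90°
n=4: pose=(2,-2,W); sL=5/37, sR=10/41; mL=-165/1517, mR=-5/37; mL+mR=-10/41 → advance -1; mR−mL=-40/1517 → turn -1·90°

0 1/2 10/53 33/106 -1/2 2 -2 E
1 40/221 40/317 3840/70057 -40/221 1 -2 S
2 4/29 4/17 -48/493 -4/29 1 -1 W
3 40/149 8/13 -672/1937 -40/149 2 -1 N
4 5/37 10/41 -165/1517 -5/37 2 -2 W
final 3 -2 N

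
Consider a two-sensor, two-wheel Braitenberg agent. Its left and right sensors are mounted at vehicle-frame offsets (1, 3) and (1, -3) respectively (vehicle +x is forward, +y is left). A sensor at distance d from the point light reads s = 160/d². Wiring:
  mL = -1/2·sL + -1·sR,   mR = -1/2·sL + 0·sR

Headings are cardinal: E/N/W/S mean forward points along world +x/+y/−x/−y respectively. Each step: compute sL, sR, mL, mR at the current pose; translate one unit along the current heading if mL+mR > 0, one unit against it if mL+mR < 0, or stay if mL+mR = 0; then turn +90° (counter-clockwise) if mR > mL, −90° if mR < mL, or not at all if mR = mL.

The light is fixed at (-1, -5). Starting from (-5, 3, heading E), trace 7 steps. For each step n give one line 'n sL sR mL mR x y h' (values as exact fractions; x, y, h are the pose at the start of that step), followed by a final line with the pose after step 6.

0 16/13 80/17 -1176/221 -8/13 -5 3 E
1 32/29 32/17 -1200/493 -16/29 -6 3 N
2 40/13 20/17 -600/221 -20/13 -6 2 W
3 160/37 32/17 -2544/629 -80/37 -5 2 S
4 16/13 80/17 -1176/221 -8/13 -5 3 E
5 32/29 32/17 -1200/493 -16/29 -6 3 N
6 40/13 20/17 -600/221 -20/13 -6 2 W
final -5 2 S

n=0: pose=(-5,3,E); sL=16/13, sR=80/17; mL=-1176/221, mR=-8/13; mL+mR=-1312/221 → advance -1; mR−mL=80/17 → turn +1·90°
n=1: pose=(-6,3,N); sL=32/29, sR=32/17; mL=-1200/493, mR=-16/29; mL+mR=-1472/493 → advance -1; mR−mL=32/17 → turn +1·90°
n=2: pose=(-6,2,W); sL=40/13, sR=20/17; mL=-600/221, mR=-20/13; mL+mR=-940/221 → advance -1; mR−mL=20/17 → turn +1·90°
n=3: pose=(-5,2,S); sL=160/37, sR=32/17; mL=-2544/629, mR=-80/37; mL+mR=-3904/629 → advance -1; mR−mL=32/17 → turn +1·90°
n=4: pose=(-5,3,E); sL=16/13, sR=80/17; mL=-1176/221, mR=-8/13; mL+mR=-1312/221 → advance -1; mR−mL=80/17 → turn +1·90°
n=5: pose=(-6,3,N); sL=32/29, sR=32/17; mL=-1200/493, mR=-16/29; mL+mR=-1472/493 → advance -1; mR−mL=32/17 → turn +1·90°
n=6: pose=(-6,2,W); sL=40/13, sR=20/17; mL=-600/221, mR=-20/13; mL+mR=-940/221 → advance -1; mR−mL=20/17 → turn +1·90°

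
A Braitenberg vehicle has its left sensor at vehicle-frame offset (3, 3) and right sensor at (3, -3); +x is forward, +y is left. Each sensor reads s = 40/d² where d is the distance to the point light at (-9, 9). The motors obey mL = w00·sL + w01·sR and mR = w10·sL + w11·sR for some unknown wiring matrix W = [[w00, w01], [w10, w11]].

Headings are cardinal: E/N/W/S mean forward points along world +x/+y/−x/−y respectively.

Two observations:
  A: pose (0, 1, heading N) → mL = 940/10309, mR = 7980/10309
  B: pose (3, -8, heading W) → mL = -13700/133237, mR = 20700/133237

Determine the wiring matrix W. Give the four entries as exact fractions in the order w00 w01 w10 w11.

obs A: pose=(0,1,N) → sL=40/61, sR=40/169, mL=940/10309, mR=7980/10309
obs B: pose=(3,-8,W) → sL=40/481, sR=40/277, mL=-13700/133237, mR=20700/133237
sensor matrix S = [[40/61, 40/169], [40/481, 40/277]]; det S = 103027200/1373540233
solve [mL_A; mL_B] = S·[w00; w01] and [mR_A; mR_B] = S·[w10; w11]:
  w00 = 1/2, w01 = -1, w10 = 1, w11 = 1/2

1/2 -1 1 1/2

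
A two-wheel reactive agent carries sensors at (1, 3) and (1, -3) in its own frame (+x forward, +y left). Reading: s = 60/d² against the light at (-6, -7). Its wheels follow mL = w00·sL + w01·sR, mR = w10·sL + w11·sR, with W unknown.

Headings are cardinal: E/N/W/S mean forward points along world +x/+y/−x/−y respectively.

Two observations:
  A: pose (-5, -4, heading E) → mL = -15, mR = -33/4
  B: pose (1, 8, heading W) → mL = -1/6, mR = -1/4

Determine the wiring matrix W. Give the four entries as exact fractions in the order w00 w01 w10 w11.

0 -1 -1/2 -1/2

obs A: pose=(-5,-4,E) → sL=3/2, sR=15, mL=-15, mR=-33/4
obs B: pose=(1,8,W) → sL=1/3, sR=1/6, mL=-1/6, mR=-1/4
sensor matrix S = [[3/2, 15], [1/3, 1/6]]; det S = -19/4
solve [mL_A; mL_B] = S·[w00; w01] and [mR_A; mR_B] = S·[w10; w11]:
  w00 = 0, w01 = -1, w10 = -1/2, w11 = -1/2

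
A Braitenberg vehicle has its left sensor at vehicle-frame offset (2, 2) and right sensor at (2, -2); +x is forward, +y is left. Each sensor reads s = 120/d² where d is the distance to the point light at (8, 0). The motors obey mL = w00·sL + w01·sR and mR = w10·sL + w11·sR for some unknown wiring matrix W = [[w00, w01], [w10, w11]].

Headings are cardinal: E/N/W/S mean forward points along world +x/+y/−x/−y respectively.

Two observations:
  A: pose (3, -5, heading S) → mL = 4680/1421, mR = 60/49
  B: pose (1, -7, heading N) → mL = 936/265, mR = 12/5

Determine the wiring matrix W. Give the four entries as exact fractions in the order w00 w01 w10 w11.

obs A: pose=(3,-5,S) → sL=60/29, sR=60/49, mL=4680/1421, mR=60/49
obs B: pose=(1,-7,N) → sL=60/53, sR=12/5, mL=936/265, mR=12/5
sensor matrix S = [[60/29, 60/49], [60/53, 12/5]]; det S = 269568/75313
solve [mL_A; mL_B] = S·[w00; w01] and [mR_A; mR_B] = S·[w10; w11]:
  w00 = 1, w01 = 1, w10 = 0, w11 = 1

1 1 0 1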